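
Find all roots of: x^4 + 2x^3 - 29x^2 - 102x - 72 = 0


Let p(x) = x^4 + 2x^3 - 29x^2 - 102x - 72. By the rational root theorem (leading coefficient 1), any rational root is an integer divisor of 72: try ±1, ±2, ... in turn.
Test x = 1: value = -200 ≠ 0.
Test x = -1: value = 0 ✓, so (x + 1) is a factor.
Synthetic division by (x + 1): bring down 1; 1(-1) + 2 = 1; 1(-1) - 29 = -30; (-30)(-1) - 102 = -72; (-72)(-1) - 72 = 0 → quotient x^3 + x^2 - 30x - 72, remainder 0.
Continue with the quotient x^3 + x^2 - 30x - 72 (candidates must divide 72; re-test x = -1 first in case it repeats).
Test x = -1: value = -42 ≠ 0.
Test x = 2: value = -120 ≠ 0.
Test x = -2: value = -16 ≠ 0.
Test x = 3: value = -126 ≠ 0.
Test x = -3: value = 0 ✓, so (x + 3) is a factor.
Synthetic division by (x + 3): bring down 1; 1(-3) + 1 = -2; (-2)(-3) - 30 = -24; (-24)(-3) - 72 = 0 → quotient x^2 - 2x - 24, remainder 0.
Solve the quadratic x^2 - 2x - 24 = 0: discriminant = (-2)^2 - 4(1)(-24) = 4 + 96 = 100.
sqrt(100) = 10, so x = (2 ± 10)/2: x = 6 or x = -4.
Collecting all roots found:

x = -4, x = -3, x = -1, x = 6


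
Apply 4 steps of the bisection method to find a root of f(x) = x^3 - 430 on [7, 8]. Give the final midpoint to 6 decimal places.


f(x) = x^3 - 430
f(7) = -87 < 0
f(8) = 82 > 0

Step 1: midpoint = (7.000000 + 8.000000)/2 = 7.500000
  f(7.500000) = -8.125000
  f(mid) < 0, so root is in [7.500000, 8.000000]

Step 2: midpoint = (7.500000 + 8.000000)/2 = 7.750000
  f(7.750000) = 35.484375
  f(mid) > 0, so root is in [7.500000, 7.750000]

Step 3: midpoint = (7.500000 + 7.750000)/2 = 7.625000
  f(7.625000) = 13.322266
  f(mid) > 0, so root is in [7.500000, 7.625000]

Step 4: midpoint = (7.500000 + 7.625000)/2 = 7.562500
  f(7.562500) = 2.510010
  f(mid) > 0, so root is in [7.500000, 7.562500]

midpoint = 7.562500


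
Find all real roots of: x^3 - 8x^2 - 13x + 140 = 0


Let p(x) = x^3 - 8x^2 - 13x + 140. By the rational root theorem (leading coefficient 1), any rational root is an integer divisor of 140: try ±1, ±2, ... in turn.
Test x = 1: value = 120 ≠ 0.
Test x = -1: value = 144 ≠ 0.
Test x = 2: value = 90 ≠ 0.
Test x = -2: value = 126 ≠ 0.
Test x = 4: value = 24 ≠ 0.
Test x = -4: value = 0 ✓, so (x + 4) is a factor.
Synthetic division by (x + 4): bring down 1; 1(-4) - 8 = -12; (-12)(-4) - 13 = 35; 35(-4) + 140 = 0 → quotient x^2 - 12x + 35, remainder 0.
Solve the quadratic x^2 - 12x + 35 = 0: discriminant = (-12)^2 - 4(1)(35) = 144 - 140 = 4.
sqrt(4) = 2, so x = (12 ± 2)/2: x = 7 or x = 5.

x = -4, x = 5, x = 7


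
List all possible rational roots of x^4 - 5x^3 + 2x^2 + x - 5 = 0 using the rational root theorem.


Rational root theorem: possible roots are ±p/q where:
  p divides the constant term (-5): p ∈ {1, 5}
  q divides the leading coefficient (1): q ∈ {1}

All possible rational roots: -5, -1, 1, 5

-5, -1, 1, 5


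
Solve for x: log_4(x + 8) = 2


Convert to exponential form: x + 8 = 4^2 = 16
x = 16 - 8 = 8
Check: log_4(8 + 8) = log_4(16) = log_4(16) = 2 ✓

x = 8


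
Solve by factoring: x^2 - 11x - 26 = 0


We need two numbers that multiply to -26 and add to -11.
Those numbers are -13 and 2 (since (-13) * 2 = -26 and (-13) + 2 = -11).
So x^2 - 11x - 26 = (x - 13)(x + 2) = 0
Setting each factor to zero: x = 13 or x = -2

x = -2, x = 13


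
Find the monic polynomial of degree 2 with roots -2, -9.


A monic polynomial with roots -2, -9 is:
p(x) = (x + 2)(x + 9)
After multiplying by (x + 2): x + 2
After multiplying by (x + 9): x^2 + 11x + 18

x^2 + 11x + 18


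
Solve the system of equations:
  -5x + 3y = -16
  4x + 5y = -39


Using Cramer's rule:
Determinant D = (-5)(5) - (4)(3) = -25 - 12 = -37
Dx = (-16)(5) - (-39)(3) = -80 + 117 = 37
Dy = (-5)(-39) - (4)(-16) = 195 + 64 = 259
x = Dx/D = 37/-37 = -1
y = Dy/D = 259/-37 = -7

x = -1, y = -7


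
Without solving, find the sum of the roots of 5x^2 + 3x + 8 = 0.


By Vieta's formulas for ax^2 + bx + c = 0:
  Sum of roots = -b/a
  Product of roots = c/a

Here a = 5, b = 3, c = 8
Sum = -(3)/5 = -3/5
Product = 8/5 = 8/5

Sum = -3/5


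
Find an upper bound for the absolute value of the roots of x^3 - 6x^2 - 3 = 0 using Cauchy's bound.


Cauchy's bound: all roots r satisfy |r| <= 1 + max(|a_i/a_n|) for i = 0,...,n-1
where a_n is the leading coefficient.

Coefficients: [1, -6, 0, -3]
Leading coefficient a_n = 1
Ratios |a_i/a_n|: 6, 0, 3
Maximum ratio: 6
Cauchy's bound: |r| <= 1 + 6 = 7

Upper bound = 7


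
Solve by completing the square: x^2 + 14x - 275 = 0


Start: x^2 + 14x - 275 = 0
Move constant: x^2 + 14x = 275
Half of 14 is 7, squared is 49
Add 49 to both sides: x^2 + 14x + 49 = 324
(x + 7)^2 = 324
x + 7 = ±18
x = -7 + 18 = 11 or x = -7 - 18 = -25

x = -25, x = 11


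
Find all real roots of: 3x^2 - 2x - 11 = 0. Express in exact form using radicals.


Using the quadratic formula: x = (-b ± sqrt(b^2 - 4ac)) / (2a)
Here a = 3, b = -2, c = -11
Discriminant = b^2 - 4ac = (-2)^2 - 4(3)(-11) = 4 + 132 = 136
Since discriminant = 136 > 0, there are two real roots.
x = (2 ± 2*sqrt(34)) / 6
Simplifying: x = (1 ± sqrt(34)) / 3
Numerically: x ≈ 2.2770 or x ≈ -1.6103

x = (1 + sqrt(34)) / 3 or x = (1 - sqrt(34)) / 3


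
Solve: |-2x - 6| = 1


An absolute value equation |expr| = 1 gives two cases:
Case 1: -2x - 6 = 1
  -2x = 7, so x = -7/2
Case 2: -2x - 6 = -1
  -2x = 5, so x = -5/2

x = -7/2, x = -5/2


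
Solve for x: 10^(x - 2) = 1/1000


Express both sides with the same base.
1/1000 = 10^(-3)
Since the bases match, equate exponents: x - 2 = -3
So x = -3 - (-2) = -1

x = -1


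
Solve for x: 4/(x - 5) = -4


Multiply both sides by (x - 5): 4 = -4(x - 5)
Distribute: 4 = -4x + 20
-4x = 4 - 20 = -16
x = 4

x = 4


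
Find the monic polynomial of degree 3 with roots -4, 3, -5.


A monic polynomial with roots -4, 3, -5 is:
p(x) = (x + 4)(x - 3)(x + 5)
After multiplying by (x + 4): x + 4
After multiplying by (x - 3): x^2 + x - 12
After multiplying by (x + 5): x^3 + 6x^2 - 7x - 60

x^3 + 6x^2 - 7x - 60


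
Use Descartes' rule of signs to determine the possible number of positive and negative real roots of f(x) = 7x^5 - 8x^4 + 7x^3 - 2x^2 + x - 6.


Descartes' rule of signs:

For positive roots, count sign changes in f(x) = 7x^5 - 8x^4 + 7x^3 - 2x^2 + x - 6:
Signs of coefficients: +, -, +, -, +, -
Number of sign changes: 5
Possible positive real roots: 5, 3, 1

For negative roots, examine f(-x) = -7x^5 - 8x^4 - 7x^3 - 2x^2 - x - 6:
Signs of coefficients: -, -, -, -, -, -
Number of sign changes: 0
Possible negative real roots: 0

Positive roots: 5 or 3 or 1; Negative roots: 0


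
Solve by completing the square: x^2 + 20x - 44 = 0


Start: x^2 + 20x - 44 = 0
Move constant: x^2 + 20x = 44
Half of 20 is 10, squared is 100
Add 100 to both sides: x^2 + 20x + 100 = 144
(x + 10)^2 = 144
x + 10 = ±12
x = -10 + 12 = 2 or x = -10 - 12 = -22

x = -22, x = 2


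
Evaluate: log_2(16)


We need the exponent such that 2^? = 16
2^4 = 16
Therefore log_2(16) = 4

4


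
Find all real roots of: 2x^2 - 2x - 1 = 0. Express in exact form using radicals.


Using the quadratic formula: x = (-b ± sqrt(b^2 - 4ac)) / (2a)
Here a = 2, b = -2, c = -1
Discriminant = b^2 - 4ac = (-2)^2 - 4(2)(-1) = 4 + 8 = 12
Since discriminant = 12 > 0, there are two real roots.
x = (2 ± 2*sqrt(3)) / 4
Simplifying: x = (1 ± sqrt(3)) / 2
Numerically: x ≈ 1.3660 or x ≈ -0.3660

x = (1 + sqrt(3)) / 2 or x = (1 - sqrt(3)) / 2


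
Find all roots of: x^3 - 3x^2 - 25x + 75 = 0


Let p(x) = x^3 - 3x^2 - 25x + 75. By the rational root theorem (leading coefficient 1), any rational root is an integer divisor of 75: try ±1, ±2, ... in turn.
Test x = 1: value = 48 ≠ 0.
Test x = -1: value = 96 ≠ 0.
Test x = 3: value = 0 ✓, so (x - 3) is a factor.
Synthetic division by (x - 3): bring down 1; 1(3) - 3 = 0; 0(3) - 25 = -25; (-25)(3) + 75 = 0 → quotient x^2 - 25, remainder 0.
Solve the quadratic x^2 - 25 = 0: discriminant = 0^2 - 4(1)(-25) = 0 + 100 = 100.
sqrt(100) = 10, so x = (0 ± 10)/2: x = 5 or x = -5.
Collecting all roots found:

x = -5, x = 3, x = 5


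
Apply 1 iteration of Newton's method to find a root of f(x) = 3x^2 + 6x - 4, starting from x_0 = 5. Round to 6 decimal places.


Newton's method: x_(n+1) = x_n - f(x_n)/f'(x_n)
f(x) = 3x^2 + 6x - 4
f'(x) = 6x + 6

Iteration 1:
  f(5.000000) = 101.000000
  f'(5.000000) = 36.000000
  x_1 = 5.000000 - (101.000000)/(36.000000) = 2.194444

x_1 = 2.194444


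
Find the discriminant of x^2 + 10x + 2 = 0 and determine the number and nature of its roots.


For ax^2 + bx + c = 0, discriminant D = b^2 - 4ac
Here a = 1, b = 10, c = 2
D = (10)^2 - 4(1)(2) = 100 - 8 = 92

D = 92 > 0 but not a perfect square
The equation has 2 distinct real irrational roots.

Discriminant = 92, 2 distinct real irrational roots


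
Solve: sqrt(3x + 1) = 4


Square both sides: 3x + 1 = 4^2 = 16
3x = 16 - 1 = 15
x = 5
Check: sqrt(3*5 + 1) = sqrt(16) = 4 ✓

x = 5


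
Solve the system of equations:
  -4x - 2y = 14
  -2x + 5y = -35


Using Cramer's rule:
Determinant D = (-4)(5) - (-2)(-2) = -20 - 4 = -24
Dx = (14)(5) - (-35)(-2) = 70 - 70 = 0
Dy = (-4)(-35) - (-2)(14) = 140 + 28 = 168
x = Dx/D = 0/-24 = 0
y = Dy/D = 168/-24 = -7

x = 0, y = -7


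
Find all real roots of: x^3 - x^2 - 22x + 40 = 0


Let p(x) = x^3 - x^2 - 22x + 40. By the rational root theorem (leading coefficient 1), any rational root is an integer divisor of 40: try ±1, ±2, ... in turn.
Test x = 1: value = 18 ≠ 0.
Test x = -1: value = 60 ≠ 0.
Test x = 2: value = 0 ✓, so (x - 2) is a factor.
Synthetic division by (x - 2): bring down 1; 1(2) - 1 = 1; 1(2) - 22 = -20; (-20)(2) + 40 = 0 → quotient x^2 + x - 20, remainder 0.
Solve the quadratic x^2 + x - 20 = 0: discriminant = 1^2 - 4(1)(-20) = 1 + 80 = 81.
sqrt(81) = 9, so x = (-1 ± 9)/2: x = 4 or x = -5.

x = -5, x = 2, x = 4


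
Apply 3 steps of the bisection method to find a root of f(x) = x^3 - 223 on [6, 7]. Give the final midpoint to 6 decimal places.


f(x) = x^3 - 223
f(6) = -7 < 0
f(7) = 120 > 0

Step 1: midpoint = (6.000000 + 7.000000)/2 = 6.500000
  f(6.500000) = 51.625000
  f(mid) > 0, so root is in [6.000000, 6.500000]

Step 2: midpoint = (6.000000 + 6.500000)/2 = 6.250000
  f(6.250000) = 21.140625
  f(mid) > 0, so root is in [6.000000, 6.250000]

Step 3: midpoint = (6.000000 + 6.250000)/2 = 6.125000
  f(6.125000) = 6.783203
  f(mid) > 0, so root is in [6.000000, 6.125000]

midpoint = 6.125000


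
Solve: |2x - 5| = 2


An absolute value equation |expr| = 2 gives two cases:
Case 1: 2x - 5 = 2
  2x = 7, so x = 7/2
Case 2: 2x - 5 = -2
  2x = 3, so x = 3/2

x = 3/2, x = 7/2


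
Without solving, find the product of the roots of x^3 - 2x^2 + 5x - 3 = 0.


By Vieta's formulas for x^3 + bx^2 + cx + d = 0:
  r1 + r2 + r3 = -b/a = 2
  r1*r2 + r1*r3 + r2*r3 = c/a = 5
  r1*r2*r3 = -d/a = 3


Product = 3


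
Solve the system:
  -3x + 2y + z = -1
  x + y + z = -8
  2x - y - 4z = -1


Using Cramer's rule. Expand each determinant along the first row.
D  = (-3)*[1*(-4) - 1*(-1)] - 2*[1*(-4) - 1*2] + 1*[1*(-1) - 1*2]
  = (-3)*(-3) - 2*(-6) + 1*(-3) = 18
Dx = (-1)*[1*(-4) - 1*(-1)] - 2*[(-8)*(-4) - 1*(-1)] + 1*[(-8)*(-1) - 1*(-1)]
  = (-1)*(-3) - 2*(33) + 1*(9) = -54
Dy = (-3)*[(-8)*(-4) - 1*(-1)] - (-1)*[1*(-4) - 1*2] + 1*[1*(-1) - (-8)*2]
  = (-3)*(33) - (-1)*(-6) + 1*(15) = -90
Dz = (-3)*[1*(-1) - (-8)*(-1)] - 2*[1*(-1) - (-8)*2] + (-1)*[1*(-1) - 1*2]
  = (-3)*(-9) - 2*(15) + (-1)*(-3) = 0
x = Dx/D = -54/18 = -3, y = Dy/D = -90/18 = -5, z = Dz/D = 0/18 = 0
Check eq1: (-3)(-3) + (2)(-5) + (1)(0) = -1 = -1 ✓
Check eq2: (1)(-3) + (1)(-5) + (1)(0) = -8 = -8 ✓
Check eq3: (2)(-3) + (-1)(-5) + (-4)(0) = -1 = -1 ✓

x = -3, y = -5, z = 0


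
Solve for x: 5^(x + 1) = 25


Express both sides with the same base.
25 = 5^2
Since the bases match, equate exponents: x + 1 = 2
So x = 2 - (1) = 1

x = 1


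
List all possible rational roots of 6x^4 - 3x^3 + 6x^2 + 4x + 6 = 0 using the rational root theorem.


Rational root theorem: possible roots are ±p/q where:
  p divides the constant term (6): p ∈ {1, 2, 3, 6}
  q divides the leading coefficient (6): q ∈ {1, 2, 3, 6}

All possible rational roots: -6, -3, -2, -3/2, -1, -2/3, -1/2, -1/3, -1/6, 1/6, 1/3, 1/2, 2/3, 1, 3/2, 2, 3, 6

-6, -3, -2, -3/2, -1, -2/3, -1/2, -1/3, -1/6, 1/6, 1/3, 1/2, 2/3, 1, 3/2, 2, 3, 6


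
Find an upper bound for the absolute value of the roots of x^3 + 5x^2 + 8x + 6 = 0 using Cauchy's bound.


Cauchy's bound: all roots r satisfy |r| <= 1 + max(|a_i/a_n|) for i = 0,...,n-1
where a_n is the leading coefficient.

Coefficients: [1, 5, 8, 6]
Leading coefficient a_n = 1
Ratios |a_i/a_n|: 5, 8, 6
Maximum ratio: 8
Cauchy's bound: |r| <= 1 + 8 = 9

Upper bound = 9


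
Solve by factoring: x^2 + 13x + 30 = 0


We need two numbers that multiply to 30 and add to 13.
Those numbers are 10 and 3 (since 10 * 3 = 30 and 10 + 3 = 13).
So x^2 + 13x + 30 = (x + 10)(x + 3) = 0
Setting each factor to zero: x = -10 or x = -3

x = -10, x = -3


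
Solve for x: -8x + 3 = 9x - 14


Starting with: -8x + 3 = 9x - 14
Move all x terms to left: (-8 - 9)x = -14 - 3
Simplify: -17x = -17
Divide both sides by -17: x = 1

x = 1


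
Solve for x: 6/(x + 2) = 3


Multiply both sides by (x + 2): 6 = 3(x + 2)
Distribute: 6 = 3x + 6
3x = 6 - 6 = 0
x = 0

x = 0


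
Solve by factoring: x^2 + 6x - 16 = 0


We need two numbers that multiply to -16 and add to 6.
Those numbers are -2 and 8 (since (-2) * 8 = -16 and (-2) + 8 = 6).
So x^2 + 6x - 16 = (x - 2)(x + 8) = 0
Setting each factor to zero: x = 2 or x = -8

x = -8, x = 2


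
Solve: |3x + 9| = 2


An absolute value equation |expr| = 2 gives two cases:
Case 1: 3x + 9 = 2
  3x = -7, so x = -7/3
Case 2: 3x + 9 = -2
  3x = -11, so x = -11/3

x = -11/3, x = -7/3


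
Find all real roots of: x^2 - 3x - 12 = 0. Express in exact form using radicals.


Using the quadratic formula: x = (-b ± sqrt(b^2 - 4ac)) / (2a)
Here a = 1, b = -3, c = -12
Discriminant = b^2 - 4ac = (-3)^2 - 4(1)(-12) = 9 + 48 = 57
Since discriminant = 57 > 0, there are two real roots.
x = (3 ± sqrt(57)) / 2
Numerically: x ≈ 5.2749 or x ≈ -2.2749

x = (3 + sqrt(57)) / 2 or x = (3 - sqrt(57)) / 2


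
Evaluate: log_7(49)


We need the exponent such that 7^? = 49
7^2 = 49
Therefore log_7(49) = 2

2


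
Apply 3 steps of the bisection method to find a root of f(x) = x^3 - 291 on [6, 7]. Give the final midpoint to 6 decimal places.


f(x) = x^3 - 291
f(6) = -75 < 0
f(7) = 52 > 0

Step 1: midpoint = (6.000000 + 7.000000)/2 = 6.500000
  f(6.500000) = -16.375000
  f(mid) < 0, so root is in [6.500000, 7.000000]

Step 2: midpoint = (6.500000 + 7.000000)/2 = 6.750000
  f(6.750000) = 16.546875
  f(mid) > 0, so root is in [6.500000, 6.750000]

Step 3: midpoint = (6.500000 + 6.750000)/2 = 6.625000
  f(6.625000) = -0.224609
  f(mid) < 0, so root is in [6.625000, 6.750000]

midpoint = 6.625000


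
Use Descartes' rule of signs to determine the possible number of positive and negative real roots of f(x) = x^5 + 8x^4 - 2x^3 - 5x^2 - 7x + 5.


Descartes' rule of signs:

For positive roots, count sign changes in f(x) = x^5 + 8x^4 - 2x^3 - 5x^2 - 7x + 5:
Signs of coefficients: +, +, -, -, -, +
Number of sign changes: 2
Possible positive real roots: 2, 0

For negative roots, examine f(-x) = -x^5 + 8x^4 + 2x^3 - 5x^2 + 7x + 5:
Signs of coefficients: -, +, +, -, +, +
Number of sign changes: 3
Possible negative real roots: 3, 1

Positive roots: 2 or 0; Negative roots: 3 or 1


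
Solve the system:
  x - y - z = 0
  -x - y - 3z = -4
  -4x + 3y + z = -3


Using Cramer's rule. Expand each determinant along the first row.
D  = 1*[(-1)*1 - (-3)*3] - (-1)*[(-1)*1 - (-3)*(-4)] + (-1)*[(-1)*3 - (-1)*(-4)]
  = 1*(8) - (-1)*(-13) + (-1)*(-7) = 2
Dx = 0*[(-1)*1 - (-3)*3] - (-1)*[(-4)*1 - (-3)*(-3)] + (-1)*[(-4)*3 - (-1)*(-3)]
  = 0*(8) - (-1)*(-13) + (-1)*(-15) = 2
Dy = 1*[(-4)*1 - (-3)*(-3)] - 0*[(-1)*1 - (-3)*(-4)] + (-1)*[(-1)*(-3) - (-4)*(-4)]
  = 1*(-13) - 0*(-13) + (-1)*(-13) = 0
Dz = 1*[(-1)*(-3) - (-4)*3] - (-1)*[(-1)*(-3) - (-4)*(-4)] + 0*[(-1)*3 - (-1)*(-4)]
  = 1*(15) - (-1)*(-13) + 0*(-7) = 2
x = Dx/D = 2/2 = 1, y = Dy/D = 0/2 = 0, z = Dz/D = 2/2 = 1
Check eq1: (1)(1) + (-1)(0) + (-1)(1) = 0 = 0 ✓
Check eq2: (-1)(1) + (-1)(0) + (-3)(1) = -4 = -4 ✓
Check eq3: (-4)(1) + (3)(0) + (1)(1) = -3 = -3 ✓

x = 1, y = 0, z = 1


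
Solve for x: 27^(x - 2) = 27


Express both sides with the same base.
27 = 27^1
Since the bases match, equate exponents: x - 2 = 1
So x = 1 - (-2) = 3

x = 3


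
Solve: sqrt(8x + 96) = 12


Square both sides: 8x + 96 = 12^2 = 144
8x = 144 - 96 = 48
x = 6
Check: sqrt(8*6 + 96) = sqrt(144) = 12 ✓

x = 6


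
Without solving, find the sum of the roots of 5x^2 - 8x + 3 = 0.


By Vieta's formulas for ax^2 + bx + c = 0:
  Sum of roots = -b/a
  Product of roots = c/a

Here a = 5, b = -8, c = 3
Sum = -(-8)/5 = 8/5
Product = 3/5 = 3/5

Sum = 8/5


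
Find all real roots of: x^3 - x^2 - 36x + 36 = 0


Let p(x) = x^3 - x^2 - 36x + 36. By the rational root theorem (leading coefficient 1), any rational root is an integer divisor of 36: try ±1, ±2, ... in turn.
Test x = 1: value = 0 ✓, so (x - 1) is a factor.
Synthetic division by (x - 1): bring down 1; 1(1) - 1 = 0; 0(1) - 36 = -36; (-36)(1) + 36 = 0 → quotient x^2 - 36, remainder 0.
Solve the quadratic x^2 - 36 = 0: discriminant = 0^2 - 4(1)(-36) = 0 + 144 = 144.
sqrt(144) = 12, so x = (0 ± 12)/2: x = 6 or x = -6.

x = -6, x = 1, x = 6


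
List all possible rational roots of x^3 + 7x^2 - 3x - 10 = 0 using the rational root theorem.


Rational root theorem: possible roots are ±p/q where:
  p divides the constant term (-10): p ∈ {1, 2, 5, 10}
  q divides the leading coefficient (1): q ∈ {1}

All possible rational roots: -10, -5, -2, -1, 1, 2, 5, 10

-10, -5, -2, -1, 1, 2, 5, 10


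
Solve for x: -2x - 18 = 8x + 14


Starting with: -2x - 18 = 8x + 14
Move all x terms to left: (-2 - 8)x = 14 + 18
Simplify: -10x = 32
Divide both sides by -10: x = -16/5

x = -16/5


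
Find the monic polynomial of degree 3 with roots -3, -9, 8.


A monic polynomial with roots -3, -9, 8 is:
p(x) = (x + 3)(x + 9)(x - 8)
After multiplying by (x + 3): x + 3
After multiplying by (x + 9): x^2 + 12x + 27
After multiplying by (x - 8): x^3 + 4x^2 - 69x - 216

x^3 + 4x^2 - 69x - 216


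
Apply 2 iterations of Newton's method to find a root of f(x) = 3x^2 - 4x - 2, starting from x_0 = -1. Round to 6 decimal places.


Newton's method: x_(n+1) = x_n - f(x_n)/f'(x_n)
f(x) = 3x^2 - 4x - 2
f'(x) = 6x - 4

Iteration 1:
  f(-1.000000) = 5.000000
  f'(-1.000000) = -10.000000
  x_1 = -1.000000 - (5.000000)/(-10.000000) = -0.500000

Iteration 2:
  f(-0.500000) = 0.750000
  f'(-0.500000) = -7.000000
  x_2 = -0.500000 - (0.750000)/(-7.000000) = -0.392857

x_2 = -0.392857


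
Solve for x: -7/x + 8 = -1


Subtract 8 from both sides: -7/x = -9
Multiply both sides by x: -7 = -9 * x
Divide by -9: x = 7/9

x = 7/9


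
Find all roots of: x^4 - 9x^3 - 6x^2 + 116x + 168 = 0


Let p(x) = x^4 - 9x^3 - 6x^2 + 116x + 168. By the rational root theorem (leading coefficient 1), any rational root is an integer divisor of 168: try ±1, ±2, ... in turn.
Test x = 1: value = 270 ≠ 0.
Test x = -1: value = 56 ≠ 0.
Test x = 2: value = 320 ≠ 0.
Test x = -2: value = 0 ✓, so (x + 2) is a factor.
Synthetic division by (x + 2): bring down 1; 1(-2) - 9 = -11; (-11)(-2) - 6 = 16; 16(-2) + 116 = 84; 84(-2) + 168 = 0 → quotient x^3 - 11x^2 + 16x + 84, remainder 0.
Continue with the quotient x^3 - 11x^2 + 16x + 84 (candidates must divide 84; re-test x = -2 first in case it repeats).
Test x = -2: value = 0 ✓, so (x + 2) is a factor.
Synthetic division by (x + 2): bring down 1; 1(-2) - 11 = -13; (-13)(-2) + 16 = 42; 42(-2) + 84 = 0 → quotient x^2 - 13x + 42, remainder 0.
Solve the quadratic x^2 - 13x + 42 = 0: discriminant = (-13)^2 - 4(1)(42) = 169 - 168 = 1.
sqrt(1) = 1, so x = (13 ± 1)/2: x = 7 or x = 6.
Collecting all roots found:

x = -2 (multiplicity 2), x = 6, x = 7


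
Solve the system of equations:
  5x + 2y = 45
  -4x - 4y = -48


Using Cramer's rule:
Determinant D = (5)(-4) - (-4)(2) = -20 + 8 = -12
Dx = (45)(-4) - (-48)(2) = -180 + 96 = -84
Dy = (5)(-48) - (-4)(45) = -240 + 180 = -60
x = Dx/D = -84/-12 = 7
y = Dy/D = -60/-12 = 5

x = 7, y = 5


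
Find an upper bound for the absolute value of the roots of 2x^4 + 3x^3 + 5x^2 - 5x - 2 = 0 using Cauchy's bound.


Cauchy's bound: all roots r satisfy |r| <= 1 + max(|a_i/a_n|) for i = 0,...,n-1
where a_n is the leading coefficient.

Coefficients: [2, 3, 5, -5, -2]
Leading coefficient a_n = 2
Ratios |a_i/a_n|: 3/2, 5/2, 5/2, 1
Maximum ratio: 5/2
Cauchy's bound: |r| <= 1 + 5/2 = 7/2

Upper bound = 7/2


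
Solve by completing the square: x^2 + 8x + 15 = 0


Start: x^2 + 8x + 15 = 0
Move constant: x^2 + 8x = -15
Half of 8 is 4, squared is 16
Add 16 to both sides: x^2 + 8x + 16 = 1
(x + 4)^2 = 1
x + 4 = ±1
x = -4 + 1 = -3 or x = -4 - 1 = -5

x = -5, x = -3


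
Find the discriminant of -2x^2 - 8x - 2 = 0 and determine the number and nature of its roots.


For ax^2 + bx + c = 0, discriminant D = b^2 - 4ac
Here a = -2, b = -8, c = -2
D = (-8)^2 - 4(-2)(-2) = 64 - 16 = 48

D = 48 > 0 but not a perfect square
The equation has 2 distinct real irrational roots.

Discriminant = 48, 2 distinct real irrational roots


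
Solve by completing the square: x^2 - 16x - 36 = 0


Start: x^2 - 16x - 36 = 0
Move constant: x^2 - 16x = 36
Half of -16 is -8, squared is 64
Add 64 to both sides: x^2 - 16x + 64 = 100
(x - 8)^2 = 100
x - 8 = ±10
x = 8 + 10 = 18 or x = 8 - 10 = -2

x = -2, x = 18


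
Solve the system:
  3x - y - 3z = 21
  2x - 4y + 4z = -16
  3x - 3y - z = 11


Using Cramer's rule. Expand each determinant along the first row.
D  = 3*[(-4)*(-1) - 4*(-3)] - (-1)*[2*(-1) - 4*3] + (-3)*[2*(-3) - (-4)*3]
  = 3*(16) - (-1)*(-14) + (-3)*(6) = 16
Dx = 21*[(-4)*(-1) - 4*(-3)] - (-1)*[(-16)*(-1) - 4*11] + (-3)*[(-16)*(-3) - (-4)*11]
  = 21*(16) - (-1)*(-28) + (-3)*(92) = 32
Dy = 3*[(-16)*(-1) - 4*11] - 21*[2*(-1) - 4*3] + (-3)*[2*11 - (-16)*3]
  = 3*(-28) - 21*(-14) + (-3)*(70) = 0
Dz = 3*[(-4)*11 - (-16)*(-3)] - (-1)*[2*11 - (-16)*3] + 21*[2*(-3) - (-4)*3]
  = 3*(-92) - (-1)*(70) + 21*(6) = -80
x = Dx/D = 32/16 = 2, y = Dy/D = 0/16 = 0, z = Dz/D = -80/16 = -5
Check eq1: (3)(2) + (-1)(0) + (-3)(-5) = 21 = 21 ✓
Check eq2: (2)(2) + (-4)(0) + (4)(-5) = -16 = -16 ✓
Check eq3: (3)(2) + (-3)(0) + (-1)(-5) = 11 = 11 ✓

x = 2, y = 0, z = -5


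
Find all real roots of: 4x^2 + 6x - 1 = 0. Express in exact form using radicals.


Using the quadratic formula: x = (-b ± sqrt(b^2 - 4ac)) / (2a)
Here a = 4, b = 6, c = -1
Discriminant = b^2 - 4ac = 6^2 - 4(4)(-1) = 36 + 16 = 52
Since discriminant = 52 > 0, there are two real roots.
x = (-6 ± 2*sqrt(13)) / 8
Simplifying: x = (-3 ± sqrt(13)) / 4
Numerically: x ≈ 0.1514 or x ≈ -1.6514

x = (-3 + sqrt(13)) / 4 or x = (-3 - sqrt(13)) / 4


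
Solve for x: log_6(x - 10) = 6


Convert to exponential form: x - 10 = 6^6 = 46656
x = 46656 + 10 = 46666
Check: log_6(46666 - 10) = log_6(46656) = log_6(46656) = 6 ✓

x = 46666


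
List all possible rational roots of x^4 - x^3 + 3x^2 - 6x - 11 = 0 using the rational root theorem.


Rational root theorem: possible roots are ±p/q where:
  p divides the constant term (-11): p ∈ {1, 11}
  q divides the leading coefficient (1): q ∈ {1}

All possible rational roots: -11, -1, 1, 11

-11, -1, 1, 11


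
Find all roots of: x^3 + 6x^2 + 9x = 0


The constant term is 0, so x = 0 is a root. Factor out x:
  x^2 + 6x + 9 = 0
Solve the quadratic x^2 + 6x + 9 = 0: discriminant = 6^2 - 4(1)(9) = 36 - 36 = 0.
Discriminant = 0, so a double root: x = -6/2 = -3.
Collecting all roots found:

x = -3 (multiplicity 2), x = 0


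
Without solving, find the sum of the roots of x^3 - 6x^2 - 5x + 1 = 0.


By Vieta's formulas for x^3 + bx^2 + cx + d = 0:
  r1 + r2 + r3 = -b/a = 6
  r1*r2 + r1*r3 + r2*r3 = c/a = -5
  r1*r2*r3 = -d/a = -1


Sum = 6


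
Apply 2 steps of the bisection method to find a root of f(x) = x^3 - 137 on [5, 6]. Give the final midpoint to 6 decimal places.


f(x) = x^3 - 137
f(5) = -12 < 0
f(6) = 79 > 0

Step 1: midpoint = (5.000000 + 6.000000)/2 = 5.500000
  f(5.500000) = 29.375000
  f(mid) > 0, so root is in [5.000000, 5.500000]

Step 2: midpoint = (5.000000 + 5.500000)/2 = 5.250000
  f(5.250000) = 7.703125
  f(mid) > 0, so root is in [5.000000, 5.250000]

midpoint = 5.250000


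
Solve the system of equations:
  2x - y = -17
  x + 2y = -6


Using Cramer's rule:
Determinant D = (2)(2) - (1)(-1) = 4 + 1 = 5
Dx = (-17)(2) - (-6)(-1) = -34 - 6 = -40
Dy = (2)(-6) - (1)(-17) = -12 + 17 = 5
x = Dx/D = -40/5 = -8
y = Dy/D = 5/5 = 1

x = -8, y = 1


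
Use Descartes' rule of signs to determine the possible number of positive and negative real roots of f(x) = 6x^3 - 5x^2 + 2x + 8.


Descartes' rule of signs:

For positive roots, count sign changes in f(x) = 6x^3 - 5x^2 + 2x + 8:
Signs of coefficients: +, -, +, +
Number of sign changes: 2
Possible positive real roots: 2, 0

For negative roots, examine f(-x) = -6x^3 - 5x^2 - 2x + 8:
Signs of coefficients: -, -, -, +
Number of sign changes: 1
Possible negative real roots: 1

Positive roots: 2 or 0; Negative roots: 1


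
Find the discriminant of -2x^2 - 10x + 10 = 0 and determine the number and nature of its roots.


For ax^2 + bx + c = 0, discriminant D = b^2 - 4ac
Here a = -2, b = -10, c = 10
D = (-10)^2 - 4(-2)(10) = 100 + 80 = 180

D = 180 > 0 but not a perfect square
The equation has 2 distinct real irrational roots.

Discriminant = 180, 2 distinct real irrational roots


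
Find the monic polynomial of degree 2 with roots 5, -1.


A monic polynomial with roots 5, -1 is:
p(x) = (x - 5)(x + 1)
After multiplying by (x - 5): x - 5
After multiplying by (x + 1): x^2 - 4x - 5

x^2 - 4x - 5


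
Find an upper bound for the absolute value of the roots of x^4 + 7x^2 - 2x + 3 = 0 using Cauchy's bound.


Cauchy's bound: all roots r satisfy |r| <= 1 + max(|a_i/a_n|) for i = 0,...,n-1
where a_n is the leading coefficient.

Coefficients: [1, 0, 7, -2, 3]
Leading coefficient a_n = 1
Ratios |a_i/a_n|: 0, 7, 2, 3
Maximum ratio: 7
Cauchy's bound: |r| <= 1 + 7 = 8

Upper bound = 8


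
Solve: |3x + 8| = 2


An absolute value equation |expr| = 2 gives two cases:
Case 1: 3x + 8 = 2
  3x = -6, so x = -2
Case 2: 3x + 8 = -2
  3x = -10, so x = -10/3

x = -10/3, x = -2


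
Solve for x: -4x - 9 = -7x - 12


Starting with: -4x - 9 = -7x - 12
Move all x terms to left: (-4 + 7)x = -12 + 9
Simplify: 3x = -3
Divide both sides by 3: x = -1

x = -1


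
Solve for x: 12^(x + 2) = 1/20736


Express both sides with the same base.
1/20736 = 12^(-4)
Since the bases match, equate exponents: x + 2 = -4
So x = -4 - (2) = -6

x = -6


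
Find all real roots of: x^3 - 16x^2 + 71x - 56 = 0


Let p(x) = x^3 - 16x^2 + 71x - 56. By the rational root theorem (leading coefficient 1), any rational root is an integer divisor of 56: try ±1, ±2, ... in turn.
Test x = 1: value = 0 ✓, so (x - 1) is a factor.
Synthetic division by (x - 1): bring down 1; 1(1) - 16 = -15; (-15)(1) + 71 = 56; 56(1) - 56 = 0 → quotient x^2 - 15x + 56, remainder 0.
Solve the quadratic x^2 - 15x + 56 = 0: discriminant = (-15)^2 - 4(1)(56) = 225 - 224 = 1.
sqrt(1) = 1, so x = (15 ± 1)/2: x = 8 or x = 7.

x = 1, x = 7, x = 8


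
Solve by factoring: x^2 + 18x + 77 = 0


We need two numbers that multiply to 77 and add to 18.
Those numbers are 11 and 7 (since 11 * 7 = 77 and 11 + 7 = 18).
So x^2 + 18x + 77 = (x + 11)(x + 7) = 0
Setting each factor to zero: x = -11 or x = -7

x = -11, x = -7


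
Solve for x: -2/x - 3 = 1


Subtract -3 from both sides: -2/x = 4
Multiply both sides by x: -2 = 4 * x
Divide by 4: x = -1/2

x = -1/2


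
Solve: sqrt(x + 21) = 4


Square both sides: x + 21 = 4^2 = 16
x = 16 - 21 = -5
x = -5
Check: sqrt(1*(-5) + 21) = sqrt(16) = 4 ✓

x = -5


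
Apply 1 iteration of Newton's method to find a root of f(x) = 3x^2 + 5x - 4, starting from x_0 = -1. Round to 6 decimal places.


Newton's method: x_(n+1) = x_n - f(x_n)/f'(x_n)
f(x) = 3x^2 + 5x - 4
f'(x) = 6x + 5

Iteration 1:
  f(-1.000000) = -6.000000
  f'(-1.000000) = -1.000000
  x_1 = -1.000000 - (-6.000000)/(-1.000000) = -7.000000

x_1 = -7.000000


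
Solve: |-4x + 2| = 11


An absolute value equation |expr| = 11 gives two cases:
Case 1: -4x + 2 = 11
  -4x = 9, so x = -9/4
Case 2: -4x + 2 = -11
  -4x = -13, so x = 13/4

x = -9/4, x = 13/4


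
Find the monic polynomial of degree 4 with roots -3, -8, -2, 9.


A monic polynomial with roots -3, -8, -2, 9 is:
p(x) = (x + 3)(x + 8)(x + 2)(x - 9)
After multiplying by (x + 3): x + 3
After multiplying by (x + 8): x^2 + 11x + 24
After multiplying by (x + 2): x^3 + 13x^2 + 46x + 48
After multiplying by (x - 9): x^4 + 4x^3 - 71x^2 - 366x - 432

x^4 + 4x^3 - 71x^2 - 366x - 432


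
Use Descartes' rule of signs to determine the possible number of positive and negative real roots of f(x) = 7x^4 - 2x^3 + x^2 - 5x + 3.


Descartes' rule of signs:

For positive roots, count sign changes in f(x) = 7x^4 - 2x^3 + x^2 - 5x + 3:
Signs of coefficients: +, -, +, -, +
Number of sign changes: 4
Possible positive real roots: 4, 2, 0

For negative roots, examine f(-x) = 7x^4 + 2x^3 + x^2 + 5x + 3:
Signs of coefficients: +, +, +, +, +
Number of sign changes: 0
Possible negative real roots: 0

Positive roots: 4 or 2 or 0; Negative roots: 0


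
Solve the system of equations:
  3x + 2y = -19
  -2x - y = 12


Using Cramer's rule:
Determinant D = (3)(-1) - (-2)(2) = -3 + 4 = 1
Dx = (-19)(-1) - (12)(2) = 19 - 24 = -5
Dy = (3)(12) - (-2)(-19) = 36 - 38 = -2
x = Dx/D = -5/1 = -5
y = Dy/D = -2/1 = -2

x = -5, y = -2


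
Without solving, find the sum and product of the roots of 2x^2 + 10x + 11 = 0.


By Vieta's formulas for ax^2 + bx + c = 0:
  Sum of roots = -b/a
  Product of roots = c/a

Here a = 2, b = 10, c = 11
Sum = -(10)/2 = -5
Product = 11/2 = 11/2

Sum = -5, Product = 11/2


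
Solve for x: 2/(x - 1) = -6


Multiply both sides by (x - 1): 2 = -6(x - 1)
Distribute: 2 = -6x + 6
-6x = 2 - 6 = -4
x = 2/3

x = 2/3


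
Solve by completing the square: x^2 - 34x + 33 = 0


Start: x^2 - 34x + 33 = 0
Move constant: x^2 - 34x = -33
Half of -34 is -17, squared is 289
Add 289 to both sides: x^2 - 34x + 289 = 256
(x - 17)^2 = 256
x - 17 = ±16
x = 17 + 16 = 33 or x = 17 - 16 = 1

x = 1, x = 33


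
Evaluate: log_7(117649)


We need the exponent such that 7^? = 117649
7^6 = 117649
Therefore log_7(117649) = 6

6


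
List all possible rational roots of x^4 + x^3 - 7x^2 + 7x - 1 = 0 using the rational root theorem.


Rational root theorem: possible roots are ±p/q where:
  p divides the constant term (-1): p ∈ {1}
  q divides the leading coefficient (1): q ∈ {1}

All possible rational roots: -1, 1

-1, 1


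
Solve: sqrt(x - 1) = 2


Square both sides: x - 1 = 2^2 = 4
x = 4 + 1 = 5
x = 5
Check: sqrt(1*5 - 1) = sqrt(4) = 2 ✓

x = 5


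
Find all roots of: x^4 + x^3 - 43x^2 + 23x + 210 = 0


Let p(x) = x^4 + x^3 - 43x^2 + 23x + 210. By the rational root theorem (leading coefficient 1), any rational root is an integer divisor of 210: try ±1, ±2, ... in turn.
Test x = 1: value = 192 ≠ 0.
Test x = -1: value = 144 ≠ 0.
Test x = 2: value = 108 ≠ 0.
Test x = -2: value = 0 ✓, so (x + 2) is a factor.
Synthetic division by (x + 2): bring down 1; 1(-2) + 1 = -1; (-1)(-2) - 43 = -41; (-41)(-2) + 23 = 105; 105(-2) + 210 = 0 → quotient x^3 - x^2 - 41x + 105, remainder 0.
Continue with the quotient x^3 - x^2 - 41x + 105 (candidates must divide 105).
Test x = 3: value = 0 ✓, so (x - 3) is a factor.
Synthetic division by (x - 3): bring down 1; 1(3) - 1 = 2; 2(3) - 41 = -35; (-35)(3) + 105 = 0 → quotient x^2 + 2x - 35, remainder 0.
Solve the quadratic x^2 + 2x - 35 = 0: discriminant = 2^2 - 4(1)(-35) = 4 + 140 = 144.
sqrt(144) = 12, so x = (-2 ± 12)/2: x = 5 or x = -7.
Collecting all roots found:

x = -7, x = -2, x = 3, x = 5


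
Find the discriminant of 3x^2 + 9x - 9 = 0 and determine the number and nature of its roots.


For ax^2 + bx + c = 0, discriminant D = b^2 - 4ac
Here a = 3, b = 9, c = -9
D = (9)^2 - 4(3)(-9) = 81 + 108 = 189

D = 189 > 0 but not a perfect square
The equation has 2 distinct real irrational roots.

Discriminant = 189, 2 distinct real irrational roots


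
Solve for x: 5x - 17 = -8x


Starting with: 5x - 17 = -8x
Move all x terms to left: (5 + 8)x = 0 + 17
Simplify: 13x = 17
Divide both sides by 13: x = 17/13

x = 17/13


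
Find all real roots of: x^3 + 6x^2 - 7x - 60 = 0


Let p(x) = x^3 + 6x^2 - 7x - 60. By the rational root theorem (leading coefficient 1), any rational root is an integer divisor of 60: try ±1, ±2, ... in turn.
Test x = 1: value = -60 ≠ 0.
Test x = -1: value = -48 ≠ 0.
Test x = 2: value = -42 ≠ 0.
Test x = -2: value = -30 ≠ 0.
Test x = 3: value = 0 ✓, so (x - 3) is a factor.
Synthetic division by (x - 3): bring down 1; 1(3) + 6 = 9; 9(3) - 7 = 20; 20(3) - 60 = 0 → quotient x^2 + 9x + 20, remainder 0.
Solve the quadratic x^2 + 9x + 20 = 0: discriminant = 9^2 - 4(1)(20) = 81 - 80 = 1.
sqrt(1) = 1, so x = (-9 ± 1)/2: x = -4 or x = -5.

x = -5, x = -4, x = 3


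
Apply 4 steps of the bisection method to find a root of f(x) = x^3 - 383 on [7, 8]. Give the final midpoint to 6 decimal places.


f(x) = x^3 - 383
f(7) = -40 < 0
f(8) = 129 > 0

Step 1: midpoint = (7.000000 + 8.000000)/2 = 7.500000
  f(7.500000) = 38.875000
  f(mid) > 0, so root is in [7.000000, 7.500000]

Step 2: midpoint = (7.000000 + 7.500000)/2 = 7.250000
  f(7.250000) = -1.921875
  f(mid) < 0, so root is in [7.250000, 7.500000]

Step 3: midpoint = (7.250000 + 7.500000)/2 = 7.375000
  f(7.375000) = 18.130859
  f(mid) > 0, so root is in [7.250000, 7.375000]

Step 4: midpoint = (7.250000 + 7.375000)/2 = 7.312500
  f(7.312500) = 8.018799
  f(mid) > 0, so root is in [7.250000, 7.312500]

midpoint = 7.312500


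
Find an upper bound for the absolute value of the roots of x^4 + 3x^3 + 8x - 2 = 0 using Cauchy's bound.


Cauchy's bound: all roots r satisfy |r| <= 1 + max(|a_i/a_n|) for i = 0,...,n-1
where a_n is the leading coefficient.

Coefficients: [1, 3, 0, 8, -2]
Leading coefficient a_n = 1
Ratios |a_i/a_n|: 3, 0, 8, 2
Maximum ratio: 8
Cauchy's bound: |r| <= 1 + 8 = 9

Upper bound = 9


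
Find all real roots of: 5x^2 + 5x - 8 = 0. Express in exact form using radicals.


Using the quadratic formula: x = (-b ± sqrt(b^2 - 4ac)) / (2a)
Here a = 5, b = 5, c = -8
Discriminant = b^2 - 4ac = 5^2 - 4(5)(-8) = 25 + 160 = 185
Since discriminant = 185 > 0, there are two real roots.
x = (-5 ± sqrt(185)) / 10
Numerically: x ≈ 0.8601 or x ≈ -1.8601

x = (-5 + sqrt(185)) / 10 or x = (-5 - sqrt(185)) / 10


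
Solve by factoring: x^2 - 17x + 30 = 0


We need two numbers that multiply to 30 and add to -17.
Those numbers are -2 and -15 (since (-2) * (-15) = 30 and (-2) + (-15) = -17).
So x^2 - 17x + 30 = (x - 2)(x - 15) = 0
Setting each factor to zero: x = 2 or x = 15

x = 2, x = 15


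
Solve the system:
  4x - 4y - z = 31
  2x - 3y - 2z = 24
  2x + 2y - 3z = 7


Using Cramer's rule. Expand each determinant along the first row.
D  = 4*[(-3)*(-3) - (-2)*2] - (-4)*[2*(-3) - (-2)*2] + (-1)*[2*2 - (-3)*2]
  = 4*(13) - (-4)*(-2) + (-1)*(10) = 34
Dx = 31*[(-3)*(-3) - (-2)*2] - (-4)*[24*(-3) - (-2)*7] + (-1)*[24*2 - (-3)*7]
  = 31*(13) - (-4)*(-58) + (-1)*(69) = 102
Dy = 4*[24*(-3) - (-2)*7] - 31*[2*(-3) - (-2)*2] + (-1)*[2*7 - 24*2]
  = 4*(-58) - 31*(-2) + (-1)*(-34) = -136
Dz = 4*[(-3)*7 - 24*2] - (-4)*[2*7 - 24*2] + 31*[2*2 - (-3)*2]
  = 4*(-69) - (-4)*(-34) + 31*(10) = -102
x = Dx/D = 102/34 = 3, y = Dy/D = -136/34 = -4, z = Dz/D = -102/34 = -3
Check eq1: (4)(3) + (-4)(-4) + (-1)(-3) = 31 = 31 ✓
Check eq2: (2)(3) + (-3)(-4) + (-2)(-3) = 24 = 24 ✓
Check eq3: (2)(3) + (2)(-4) + (-3)(-3) = 7 = 7 ✓

x = 3, y = -4, z = -3


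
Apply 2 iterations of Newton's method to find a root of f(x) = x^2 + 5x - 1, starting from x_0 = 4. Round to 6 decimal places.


Newton's method: x_(n+1) = x_n - f(x_n)/f'(x_n)
f(x) = x^2 + 5x - 1
f'(x) = 2x + 5

Iteration 1:
  f(4.000000) = 35.000000
  f'(4.000000) = 13.000000
  x_1 = 4.000000 - (35.000000)/(13.000000) = 1.307692

Iteration 2:
  f(1.307692) = 7.248521
  f'(1.307692) = 7.615385
  x_2 = 1.307692 - (7.248521)/(7.615385) = 0.355866

x_2 = 0.355866


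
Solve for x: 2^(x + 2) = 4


Express both sides with the same base.
4 = 2^2
Since the bases match, equate exponents: x + 2 = 2
So x = 2 - (2) = 0

x = 0


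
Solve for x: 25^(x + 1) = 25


Express both sides with the same base.
25 = 25^1
Since the bases match, equate exponents: x + 1 = 1
So x = 1 - (1) = 0

x = 0


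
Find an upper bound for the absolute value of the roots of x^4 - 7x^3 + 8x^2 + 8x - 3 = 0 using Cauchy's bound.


Cauchy's bound: all roots r satisfy |r| <= 1 + max(|a_i/a_n|) for i = 0,...,n-1
where a_n is the leading coefficient.

Coefficients: [1, -7, 8, 8, -3]
Leading coefficient a_n = 1
Ratios |a_i/a_n|: 7, 8, 8, 3
Maximum ratio: 8
Cauchy's bound: |r| <= 1 + 8 = 9

Upper bound = 9


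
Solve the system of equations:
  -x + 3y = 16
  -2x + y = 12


Using Cramer's rule:
Determinant D = (-1)(1) - (-2)(3) = -1 + 6 = 5
Dx = (16)(1) - (12)(3) = 16 - 36 = -20
Dy = (-1)(12) - (-2)(16) = -12 + 32 = 20
x = Dx/D = -20/5 = -4
y = Dy/D = 20/5 = 4

x = -4, y = 4


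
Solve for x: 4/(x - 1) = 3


Multiply both sides by (x - 1): 4 = 3(x - 1)
Distribute: 4 = 3x - 3
3x = 4 + 3 = 7
x = 7/3

x = 7/3


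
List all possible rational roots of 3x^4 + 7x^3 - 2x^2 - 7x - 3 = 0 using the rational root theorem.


Rational root theorem: possible roots are ±p/q where:
  p divides the constant term (-3): p ∈ {1, 3}
  q divides the leading coefficient (3): q ∈ {1, 3}

All possible rational roots: -3, -1, -1/3, 1/3, 1, 3

-3, -1, -1/3, 1/3, 1, 3


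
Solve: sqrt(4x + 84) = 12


Square both sides: 4x + 84 = 12^2 = 144
4x = 144 - 84 = 60
x = 15
Check: sqrt(4*15 + 84) = sqrt(144) = 12 ✓

x = 15


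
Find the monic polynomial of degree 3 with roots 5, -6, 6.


A monic polynomial with roots 5, -6, 6 is:
p(x) = (x - 5)(x + 6)(x - 6)
After multiplying by (x - 5): x - 5
After multiplying by (x + 6): x^2 + x - 30
After multiplying by (x - 6): x^3 - 5x^2 - 36x + 180

x^3 - 5x^2 - 36x + 180


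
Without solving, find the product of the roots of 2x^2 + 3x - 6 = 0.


By Vieta's formulas for ax^2 + bx + c = 0:
  Sum of roots = -b/a
  Product of roots = c/a

Here a = 2, b = 3, c = -6
Sum = -(3)/2 = -3/2
Product = -6/2 = -3

Product = -3


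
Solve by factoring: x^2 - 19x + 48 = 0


We need two numbers that multiply to 48 and add to -19.
Those numbers are -3 and -16 (since (-3) * (-16) = 48 and (-3) + (-16) = -19).
So x^2 - 19x + 48 = (x - 3)(x - 16) = 0
Setting each factor to zero: x = 3 or x = 16

x = 3, x = 16


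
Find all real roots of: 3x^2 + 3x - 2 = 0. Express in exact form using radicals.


Using the quadratic formula: x = (-b ± sqrt(b^2 - 4ac)) / (2a)
Here a = 3, b = 3, c = -2
Discriminant = b^2 - 4ac = 3^2 - 4(3)(-2) = 9 + 24 = 33
Since discriminant = 33 > 0, there are two real roots.
x = (-3 ± sqrt(33)) / 6
Numerically: x ≈ 0.4574 or x ≈ -1.4574

x = (-3 + sqrt(33)) / 6 or x = (-3 - sqrt(33)) / 6


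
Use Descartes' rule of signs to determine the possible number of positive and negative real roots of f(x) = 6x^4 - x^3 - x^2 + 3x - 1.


Descartes' rule of signs:

For positive roots, count sign changes in f(x) = 6x^4 - x^3 - x^2 + 3x - 1:
Signs of coefficients: +, -, -, +, -
Number of sign changes: 3
Possible positive real roots: 3, 1

For negative roots, examine f(-x) = 6x^4 + x^3 - x^2 - 3x - 1:
Signs of coefficients: +, +, -, -, -
Number of sign changes: 1
Possible negative real roots: 1

Positive roots: 3 or 1; Negative roots: 1


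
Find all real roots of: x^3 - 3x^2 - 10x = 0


The constant term is 0, so x = 0 is a root. Factor out x:
  x(x^2 - 3x - 10) = 0
Solve the quadratic x^2 - 3x - 10 = 0: discriminant = (-3)^2 - 4(1)(-10) = 9 + 40 = 49.
sqrt(49) = 7, so x = (3 ± 7)/2: x = 5 or x = -2.

x = -2, x = 0, x = 5
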